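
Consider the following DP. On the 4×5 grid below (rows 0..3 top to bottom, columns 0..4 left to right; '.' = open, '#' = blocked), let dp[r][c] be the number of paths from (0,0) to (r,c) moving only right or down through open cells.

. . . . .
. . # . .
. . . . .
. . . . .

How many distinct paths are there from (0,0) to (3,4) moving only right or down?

r\c   0   1   2   3   4
  0   1   1   1   1   1
  1   1   2   0   1   2
  2   1   3   3   4   6
  3   1   4   7  11  17

17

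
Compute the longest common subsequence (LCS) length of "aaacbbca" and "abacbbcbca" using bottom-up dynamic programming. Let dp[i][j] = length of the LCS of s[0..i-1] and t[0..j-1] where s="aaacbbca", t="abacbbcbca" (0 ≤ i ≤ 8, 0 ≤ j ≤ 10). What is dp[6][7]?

5

   ''  a  b  a  c  b  b  c  b  c  a
''  0  0  0  0  0  0  0  0  0  0  0
 a  0  1  1  1  1  1  1  1  1  1  1
 a  0  1  1  2  2  2  2  2  2  2  2
 a  0  1  1  2  2  2  2  2  2  2  3
 c  0  1  1  2  3  3  3  3  3  3  3
 b  0  1  2  2  3  4  4  4  4  4  4
 b  0  1  2  2  3  4  5  5  5  5  5
 c  0  1  2  2  3  4  5  6  6  6  6
 a  0  1  2  3  3  4  5  6  6  6  7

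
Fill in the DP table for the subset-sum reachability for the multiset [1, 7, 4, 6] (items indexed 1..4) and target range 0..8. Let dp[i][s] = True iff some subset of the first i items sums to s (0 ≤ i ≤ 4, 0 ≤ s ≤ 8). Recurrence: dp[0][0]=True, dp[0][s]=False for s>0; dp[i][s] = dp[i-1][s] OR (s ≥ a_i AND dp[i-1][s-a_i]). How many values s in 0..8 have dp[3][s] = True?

6

i\s   0   1   2   3   4   5   6   7   8
  0   T   F   F   F   F   F   F   F   F
  1   T   T   F   F   F   F   F   F   F
  2   T   T   F   F   F   F   F   T   T
  3   T   T   F   F   T   T   F   T   T
  4   T   T   F   F   T   T   T   T   T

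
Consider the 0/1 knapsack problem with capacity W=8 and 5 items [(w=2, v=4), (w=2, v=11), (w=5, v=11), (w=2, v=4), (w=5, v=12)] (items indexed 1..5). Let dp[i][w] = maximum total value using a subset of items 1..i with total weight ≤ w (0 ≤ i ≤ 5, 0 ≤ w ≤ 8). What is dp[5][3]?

11

i\w   0   1   2   3   4   5   6   7   8
  0   0   0   0   0   0   0   0   0   0
  1   0   0   4   4   4   4   4   4   4
  2   0   0  11  11  15  15  15  15  15
  3   0   0  11  11  15  15  15  22  22
  4   0   0  11  11  15  15  19  22  22
  5   0   0  11  11  15  15  19  23  23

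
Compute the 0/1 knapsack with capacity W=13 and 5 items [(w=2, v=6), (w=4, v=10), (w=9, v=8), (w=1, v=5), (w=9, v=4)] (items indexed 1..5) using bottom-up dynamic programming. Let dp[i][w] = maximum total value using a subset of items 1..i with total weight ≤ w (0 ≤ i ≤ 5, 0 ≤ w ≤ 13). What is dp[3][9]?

16

i\w   0   1   2   3   4   5   6   7   8   9  10  11  12  13
  0   0   0   0   0   0   0   0   0   0   0   0   0   0   0
  1   0   0   6   6   6   6   6   6   6   6   6   6   6   6
  2   0   0   6   6  10  10  16  16  16  16  16  16  16  16
  3   0   0   6   6  10  10  16  16  16  16  16  16  16  18
  4   0   5   6  11  11  15  16  21  21  21  21  21  21  21
  5   0   5   6  11  11  15  16  21  21  21  21  21  21  21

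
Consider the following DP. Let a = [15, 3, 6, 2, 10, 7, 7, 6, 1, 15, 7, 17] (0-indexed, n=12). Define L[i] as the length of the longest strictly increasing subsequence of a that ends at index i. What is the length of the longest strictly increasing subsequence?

5

   i    0    1    2    3    4    5    6    7    8    9   10   11
a[i]   15    3    6    2   10    7    7    6    1   15    7   17
L[i]    1    1    2    1    3    3    3    2    1    4    3    5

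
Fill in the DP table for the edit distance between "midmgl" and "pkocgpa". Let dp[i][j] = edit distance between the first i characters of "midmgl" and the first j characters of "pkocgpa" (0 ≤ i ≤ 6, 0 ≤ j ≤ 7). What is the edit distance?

6

   ''  p  k  o  c  g  p  a
''  0  1  2  3  4  5  6  7
 m  1  1  2  3  4  5  6  7
 i  2  2  2  3  4  5  6  7
 d  3  3  3  3  4  5  6  7
 m  4  4  4  4  4  5  6  7
 g  5  5  5  5  5  4  5  6
 l  6  6  6  6  6  5  5  6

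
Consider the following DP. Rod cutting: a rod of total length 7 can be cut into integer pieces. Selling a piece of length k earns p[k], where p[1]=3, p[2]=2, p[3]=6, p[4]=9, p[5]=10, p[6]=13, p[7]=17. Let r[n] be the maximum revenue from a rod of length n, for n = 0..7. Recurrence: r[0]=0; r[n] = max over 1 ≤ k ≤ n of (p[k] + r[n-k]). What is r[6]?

   n    0    1    2    3    4    5    6    7
r[n]    0    3    6    9   12   15   18   21

18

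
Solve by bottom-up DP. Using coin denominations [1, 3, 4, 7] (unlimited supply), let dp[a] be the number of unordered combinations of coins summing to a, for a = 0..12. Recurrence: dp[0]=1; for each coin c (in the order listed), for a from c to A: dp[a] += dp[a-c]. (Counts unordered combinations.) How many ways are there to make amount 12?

after  coin     0     1     2     3     4     5     6     7     8     9    10    11    12
          1     1     1     1     1     1     1     1     1     1     1     1     1     1
          3     1     1     1     2     2     2     3     3     3     4     4     4     5
          4     1     1     1     2     3     3     4     5     6     7     8     9    11
          7     1     1     1     2     3     3     4     6     7     8    10    12    14

14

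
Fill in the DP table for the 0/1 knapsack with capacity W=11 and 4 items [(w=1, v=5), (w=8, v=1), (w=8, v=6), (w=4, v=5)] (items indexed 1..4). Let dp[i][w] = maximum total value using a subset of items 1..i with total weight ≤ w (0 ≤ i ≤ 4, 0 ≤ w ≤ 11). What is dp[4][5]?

10

i\w   0   1   2   3   4   5   6   7   8   9  10  11
  0   0   0   0   0   0   0   0   0   0   0   0   0
  1   0   5   5   5   5   5   5   5   5   5   5   5
  2   0   5   5   5   5   5   5   5   5   6   6   6
  3   0   5   5   5   5   5   5   5   6  11  11  11
  4   0   5   5   5   5  10  10  10  10  11  11  11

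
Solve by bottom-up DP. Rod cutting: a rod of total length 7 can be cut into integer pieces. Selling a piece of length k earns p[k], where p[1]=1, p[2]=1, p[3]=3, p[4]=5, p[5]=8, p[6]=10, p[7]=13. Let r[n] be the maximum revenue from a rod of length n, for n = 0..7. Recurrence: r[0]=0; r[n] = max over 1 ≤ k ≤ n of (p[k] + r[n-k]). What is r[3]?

3

   n    0    1    2    3    4    5    6    7
r[n]    0    1    2    3    5    8   10   13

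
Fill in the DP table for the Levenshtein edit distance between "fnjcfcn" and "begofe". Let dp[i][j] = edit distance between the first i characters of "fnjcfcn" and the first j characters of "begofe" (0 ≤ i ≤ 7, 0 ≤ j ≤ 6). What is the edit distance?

   ''  b  e  g  o  f  e
''  0  1  2  3  4  5  6
 f  1  1  2  3  4  4  5
 n  2  2  2  3  4  5  5
 j  3  3  3  3  4  5  6
 c  4  4  4  4  4  5  6
 f  5  5  5  5  5  4  5
 c  6  6  6  6  6  5  5
 n  7  7  7  7  7  6  6

6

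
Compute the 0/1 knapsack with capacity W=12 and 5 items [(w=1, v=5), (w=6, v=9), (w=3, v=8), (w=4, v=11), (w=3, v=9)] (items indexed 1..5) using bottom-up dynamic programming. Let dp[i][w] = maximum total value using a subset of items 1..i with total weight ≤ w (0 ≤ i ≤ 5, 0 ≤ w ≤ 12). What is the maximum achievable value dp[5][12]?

33

i\w   0   1   2   3   4   5   6   7   8   9  10  11  12
  0   0   0   0   0   0   0   0   0   0   0   0   0   0
  1   0   5   5   5   5   5   5   5   5   5   5   5   5
  2   0   5   5   5   5   5   9  14  14  14  14  14  14
  3   0   5   5   8  13  13  13  14  14  17  22  22  22
  4   0   5   5   8  13  16  16  19  24  24  24  25  25
  5   0   5   5   9  14  16  17  22  25  25  28  33  33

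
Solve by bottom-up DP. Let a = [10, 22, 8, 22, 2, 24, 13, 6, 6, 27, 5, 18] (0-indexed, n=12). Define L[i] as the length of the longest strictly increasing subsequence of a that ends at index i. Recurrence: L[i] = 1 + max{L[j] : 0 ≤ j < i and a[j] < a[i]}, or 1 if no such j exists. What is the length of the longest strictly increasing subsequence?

4

   i    0    1    2    3    4    5    6    7    8    9   10   11
a[i]   10   22    8   22    2   24   13    6    6   27    5   18
L[i]    1    2    1    2    1    3    2    2    2    4    2    3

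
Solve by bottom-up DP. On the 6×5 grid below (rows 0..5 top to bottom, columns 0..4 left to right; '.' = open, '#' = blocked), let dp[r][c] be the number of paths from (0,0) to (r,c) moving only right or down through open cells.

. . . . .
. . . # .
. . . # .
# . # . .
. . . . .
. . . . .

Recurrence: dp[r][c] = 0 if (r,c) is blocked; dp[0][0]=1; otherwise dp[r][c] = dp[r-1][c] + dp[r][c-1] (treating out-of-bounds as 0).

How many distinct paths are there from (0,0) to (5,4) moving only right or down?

r\c   0   1   2   3   4
  0   1   1   1   1   1
  1   1   2   3   0   1
  2   1   3   6   0   1
  3   0   3   0   0   1
  4   0   3   3   3   4
  5   0   3   6   9  13

13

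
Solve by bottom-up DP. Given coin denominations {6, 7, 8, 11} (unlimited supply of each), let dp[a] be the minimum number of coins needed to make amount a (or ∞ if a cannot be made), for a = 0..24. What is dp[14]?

2

 a  0  1  2  3  4  5  6  7  8  9 10 11 12 13 14 15 16 17 18 19 20 21 22 23 24
dp  0  -  -  -  -  -  1  1  1  -  -  1  2  2  2  2  2  2  2  2  3  3  2  3  3
(- denotes ∞ / unreachable)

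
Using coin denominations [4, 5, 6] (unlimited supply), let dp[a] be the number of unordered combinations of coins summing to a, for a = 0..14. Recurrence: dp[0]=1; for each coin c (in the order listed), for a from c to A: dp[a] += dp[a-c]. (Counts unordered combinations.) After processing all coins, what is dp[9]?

after  coin     0     1     2     3     4     5     6     7     8     9    10    11    12    13    14
          4     1     0     0     0     1     0     0     0     1     0     0     0     1     0     0
          5     1     0     0     0     1     1     0     0     1     1     1     0     1     1     1
          6     1     0     0     0     1     1     1     0     1     1     2     1     2     1     2

1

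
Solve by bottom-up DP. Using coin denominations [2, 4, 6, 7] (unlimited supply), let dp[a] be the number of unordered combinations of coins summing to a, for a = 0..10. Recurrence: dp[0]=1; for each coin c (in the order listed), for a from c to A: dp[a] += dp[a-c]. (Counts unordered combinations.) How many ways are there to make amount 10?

after  coin     0     1     2     3     4     5     6     7     8     9    10
          2     1     0     1     0     1     0     1     0     1     0     1
          4     1     0     1     0     2     0     2     0     3     0     3
          6     1     0     1     0     2     0     3     0     4     0     5
          7     1     0     1     0     2     0     3     1     4     1     5

5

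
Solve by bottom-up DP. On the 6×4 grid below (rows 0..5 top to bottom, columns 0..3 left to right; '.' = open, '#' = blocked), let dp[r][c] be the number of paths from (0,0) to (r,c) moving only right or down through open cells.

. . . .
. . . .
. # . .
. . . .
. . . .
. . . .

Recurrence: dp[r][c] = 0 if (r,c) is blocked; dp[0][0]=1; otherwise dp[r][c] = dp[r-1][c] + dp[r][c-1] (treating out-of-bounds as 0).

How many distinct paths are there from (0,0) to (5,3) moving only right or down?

26

r\c   0   1   2   3
  0   1   1   1   1
  1   1   2   3   4
  2   1   0   3   7
  3   1   1   4  11
  4   1   2   6  17
  5   1   3   9  26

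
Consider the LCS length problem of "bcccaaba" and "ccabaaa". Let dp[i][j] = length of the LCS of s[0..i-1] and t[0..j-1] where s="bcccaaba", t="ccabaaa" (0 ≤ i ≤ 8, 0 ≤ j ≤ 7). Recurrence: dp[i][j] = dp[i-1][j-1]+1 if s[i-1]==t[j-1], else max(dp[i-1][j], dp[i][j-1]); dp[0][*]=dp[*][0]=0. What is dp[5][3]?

3

   ''  c  c  a  b  a  a  a
''  0  0  0  0  0  0  0  0
 b  0  0  0  0  1  1  1  1
 c  0  1  1  1  1  1  1  1
 c  0  1  2  2  2  2  2  2
 c  0  1  2  2  2  2  2  2
 a  0  1  2  3  3  3  3  3
 a  0  1  2  3  3  4  4  4
 b  0  1  2  3  4  4  4  4
 a  0  1  2  3  4  5  5  5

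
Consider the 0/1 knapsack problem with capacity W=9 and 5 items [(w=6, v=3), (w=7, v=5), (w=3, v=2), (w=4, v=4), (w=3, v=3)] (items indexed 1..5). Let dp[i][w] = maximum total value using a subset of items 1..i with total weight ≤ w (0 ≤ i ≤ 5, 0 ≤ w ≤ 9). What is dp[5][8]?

i\w   0   1   2   3   4   5   6   7   8   9
  0   0   0   0   0   0   0   0   0   0   0
  1   0   0   0   0   0   0   3   3   3   3
  2   0   0   0   0   0   0   3   5   5   5
  3   0   0   0   2   2   2   3   5   5   5
  4   0   0   0   2   4   4   4   6   6   6
  5   0   0   0   3   4   4   5   7   7   7

7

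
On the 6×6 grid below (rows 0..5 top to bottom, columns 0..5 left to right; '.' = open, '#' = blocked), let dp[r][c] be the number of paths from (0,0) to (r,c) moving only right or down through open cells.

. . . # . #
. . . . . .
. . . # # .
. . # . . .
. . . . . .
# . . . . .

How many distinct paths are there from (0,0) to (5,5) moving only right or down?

r\c   0   1   2   3   4   5
  0   1   1   1   0   0   0
  1   1   2   3   3   3   3
  2   1   3   6   0   0   3
  3   1   4   0   0   0   3
  4   1   5   5   5   5   8
  5   0   5  10  15  20  28

28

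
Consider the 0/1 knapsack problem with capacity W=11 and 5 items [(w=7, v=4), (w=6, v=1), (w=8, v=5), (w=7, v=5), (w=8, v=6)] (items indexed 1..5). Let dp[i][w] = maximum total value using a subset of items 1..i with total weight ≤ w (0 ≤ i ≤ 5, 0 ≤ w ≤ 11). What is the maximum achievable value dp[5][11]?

i\w   0   1   2   3   4   5   6   7   8   9  10  11
  0   0   0   0   0   0   0   0   0   0   0   0   0
  1   0   0   0   0   0   0   0   4   4   4   4   4
  2   0   0   0   0   0   0   1   4   4   4   4   4
  3   0   0   0   0   0   0   1   4   5   5   5   5
  4   0   0   0   0   0   0   1   5   5   5   5   5
  5   0   0   0   0   0   0   1   5   6   6   6   6

6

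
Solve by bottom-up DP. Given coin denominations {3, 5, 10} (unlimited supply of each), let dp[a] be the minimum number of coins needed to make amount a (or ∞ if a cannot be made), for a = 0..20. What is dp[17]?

 a  0  1  2  3  4  5  6  7  8  9 10 11 12 13 14 15 16 17 18 19 20
dp  0  -  -  1  -  1  2  -  2  3  1  3  4  2  4  2  3  5  3  4  2
(- denotes ∞ / unreachable)

5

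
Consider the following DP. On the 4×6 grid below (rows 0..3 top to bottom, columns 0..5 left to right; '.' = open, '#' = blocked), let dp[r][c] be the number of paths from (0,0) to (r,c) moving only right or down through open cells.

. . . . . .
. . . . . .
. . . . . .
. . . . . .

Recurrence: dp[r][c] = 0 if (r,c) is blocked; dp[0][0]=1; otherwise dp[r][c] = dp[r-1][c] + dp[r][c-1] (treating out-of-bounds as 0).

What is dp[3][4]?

r\c   0   1   2   3   4   5
  0   1   1   1   1   1   1
  1   1   2   3   4   5   6
  2   1   3   6  10  15  21
  3   1   4  10  20  35  56

35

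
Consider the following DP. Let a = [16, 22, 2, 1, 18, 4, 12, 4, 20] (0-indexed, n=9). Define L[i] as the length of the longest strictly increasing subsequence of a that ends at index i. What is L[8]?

   i    0    1    2    3    4    5    6    7    8
a[i]   16   22    2    1   18    4   12    4   20
L[i]    1    2    1    1    2    2    3    2    4

4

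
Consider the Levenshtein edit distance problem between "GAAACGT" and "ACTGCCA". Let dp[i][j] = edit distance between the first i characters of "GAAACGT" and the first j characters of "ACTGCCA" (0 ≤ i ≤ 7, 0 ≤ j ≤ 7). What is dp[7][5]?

   ''  A  C  T  G  C  C  A
''  0  1  2  3  4  5  6  7
 G  1  1  2  3  3  4  5  6
 A  2  1  2  3  4  4  5  5
 A  3  2  2  3  4  5  5  5
 A  4  3  3  3  4  5  6  5
 C  5  4  3  4  4  4  5  6
 G  6  5  4  4  4  5  5  6
 T  7  6  5  4  5  5  6  6

5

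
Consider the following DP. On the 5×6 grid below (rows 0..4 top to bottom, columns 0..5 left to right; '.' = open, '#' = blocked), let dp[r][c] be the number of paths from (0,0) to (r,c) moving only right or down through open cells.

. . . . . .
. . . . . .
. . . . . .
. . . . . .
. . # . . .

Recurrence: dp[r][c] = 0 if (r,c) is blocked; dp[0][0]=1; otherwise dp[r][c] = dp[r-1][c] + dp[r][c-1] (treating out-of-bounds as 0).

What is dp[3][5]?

r\c   0   1   2   3   4   5
  0   1   1   1   1   1   1
  1   1   2   3   4   5   6
  2   1   3   6  10  15  21
  3   1   4  10  20  35  56
  4   1   5   0  20  55 111

56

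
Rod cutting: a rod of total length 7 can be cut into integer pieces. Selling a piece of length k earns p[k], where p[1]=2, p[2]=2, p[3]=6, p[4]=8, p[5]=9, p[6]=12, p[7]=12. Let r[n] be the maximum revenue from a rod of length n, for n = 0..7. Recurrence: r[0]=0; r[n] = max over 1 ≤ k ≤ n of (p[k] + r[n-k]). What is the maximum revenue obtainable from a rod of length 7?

14

   n    0    1    2    3    4    5    6    7
r[n]    0    2    4    6    8   10   12   14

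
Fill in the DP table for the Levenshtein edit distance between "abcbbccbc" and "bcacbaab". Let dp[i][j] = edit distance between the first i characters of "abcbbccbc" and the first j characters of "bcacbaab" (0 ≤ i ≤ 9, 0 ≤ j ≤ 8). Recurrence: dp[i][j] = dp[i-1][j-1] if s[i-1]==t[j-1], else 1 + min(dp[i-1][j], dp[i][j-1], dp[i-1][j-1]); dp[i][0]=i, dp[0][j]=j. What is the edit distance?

6

   ''  b  c  a  c  b  a  a  b
''  0  1  2  3  4  5  6  7  8
 a  1  1  2  2  3  4  5  6  7
 b  2  1  2  3  3  3  4  5  6
 c  3  2  1  2  3  4  4  5  6
 b  4  3  2  2  3  3  4  5  5
 b  5  4  3  3  3  3  4  5  5
 c  6  5  4  4  3  4  4  5  6
 c  7  6  5  5  4  4  5  5  6
 b  8  7  6  6  5  4  5  6  5
 c  9  8  7  7  6  5  5  6  6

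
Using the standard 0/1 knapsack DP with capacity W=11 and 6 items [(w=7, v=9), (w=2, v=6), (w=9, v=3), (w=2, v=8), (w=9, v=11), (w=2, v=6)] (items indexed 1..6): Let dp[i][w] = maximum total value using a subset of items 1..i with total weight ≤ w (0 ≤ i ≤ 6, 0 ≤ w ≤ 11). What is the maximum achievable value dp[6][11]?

i\w   0   1   2   3   4   5   6   7   8   9  10  11
  0   0   0   0   0   0   0   0   0   0   0   0   0
  1   0   0   0   0   0   0   0   9   9   9   9   9
  2   0   0   6   6   6   6   6   9   9  15  15  15
  3   0   0   6   6   6   6   6   9   9  15  15  15
  4   0   0   8   8  14  14  14  14  14  17  17  23
  5   0   0   8   8  14  14  14  14  14  17  17  23
  6   0   0   8   8  14  14  20  20  20  20  20  23

23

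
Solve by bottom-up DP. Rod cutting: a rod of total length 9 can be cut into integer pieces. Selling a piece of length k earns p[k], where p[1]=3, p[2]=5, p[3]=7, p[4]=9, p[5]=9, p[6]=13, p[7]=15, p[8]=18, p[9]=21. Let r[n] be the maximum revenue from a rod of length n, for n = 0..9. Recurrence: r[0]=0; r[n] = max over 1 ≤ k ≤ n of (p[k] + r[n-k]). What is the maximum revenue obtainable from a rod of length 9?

   n    0    1    2    3    4    5    6    7    8    9
r[n]    0    3    6    9   12   15   18   21   24   27

27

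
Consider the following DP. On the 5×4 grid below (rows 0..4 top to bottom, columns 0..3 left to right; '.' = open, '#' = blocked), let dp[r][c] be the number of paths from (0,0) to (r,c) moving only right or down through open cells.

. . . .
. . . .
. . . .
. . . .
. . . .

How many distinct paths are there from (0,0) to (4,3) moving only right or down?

r\c   0   1   2   3
  0   1   1   1   1
  1   1   2   3   4
  2   1   3   6  10
  3   1   4  10  20
  4   1   5  15  35

35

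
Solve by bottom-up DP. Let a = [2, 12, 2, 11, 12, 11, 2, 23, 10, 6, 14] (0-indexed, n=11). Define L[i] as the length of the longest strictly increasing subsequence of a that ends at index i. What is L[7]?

4

   i    0    1    2    3    4    5    6    7    8    9   10
a[i]    2   12    2   11   12   11    2   23   10    6   14
L[i]    1    2    1    2    3    2    1    4    2    2    4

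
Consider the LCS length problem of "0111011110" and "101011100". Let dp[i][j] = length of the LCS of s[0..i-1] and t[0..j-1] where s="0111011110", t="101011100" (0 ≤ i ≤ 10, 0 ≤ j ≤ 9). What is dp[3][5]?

3

   ''  1  0  1  0  1  1  1  0  0
''  0  0  0  0  0  0  0  0  0  0
 0  0  0  1  1  1  1  1  1  1  1
 1  0  1  1  2  2  2  2  2  2  2
 1  0  1  1  2  2  3  3  3  3  3
 1  0  1  1  2  2  3  4  4  4  4
 0  0  1  2  2  3  3  4  4  5  5
 1  0  1  2  3  3  4  4  5  5  5
 1  0  1  2  3  3  4  5  5  5  5
 1  0  1  2  3  3  4  5  6  6  6
 1  0  1  2  3  3  4  5  6  6  6
 0  0  1  2  3  4  4  5  6  7  7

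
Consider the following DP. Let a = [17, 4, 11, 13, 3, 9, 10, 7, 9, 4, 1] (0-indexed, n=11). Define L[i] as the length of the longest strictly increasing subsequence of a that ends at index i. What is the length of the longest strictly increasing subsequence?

3

   i    0    1    2    3    4    5    6    7    8    9   10
a[i]   17    4   11   13    3    9   10    7    9    4    1
L[i]    1    1    2    3    1    2    3    2    3    2    1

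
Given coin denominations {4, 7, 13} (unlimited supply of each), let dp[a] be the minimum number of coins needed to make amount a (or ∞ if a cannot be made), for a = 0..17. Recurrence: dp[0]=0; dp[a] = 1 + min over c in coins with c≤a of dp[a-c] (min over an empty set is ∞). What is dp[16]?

 a  0  1  2  3  4  5  6  7  8  9 10 11 12 13 14 15 16 17
dp  0  -  -  -  1  -  -  1  2  -  -  2  3  1  2  3  4  2
(- denotes ∞ / unreachable)

4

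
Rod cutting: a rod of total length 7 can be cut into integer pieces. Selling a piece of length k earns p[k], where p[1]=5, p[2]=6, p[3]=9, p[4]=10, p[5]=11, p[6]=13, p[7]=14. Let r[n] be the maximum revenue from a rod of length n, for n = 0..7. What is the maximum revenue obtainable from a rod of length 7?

   n    0    1    2    3    4    5    6    7
r[n]    0    5   10   15   20   25   30   35

35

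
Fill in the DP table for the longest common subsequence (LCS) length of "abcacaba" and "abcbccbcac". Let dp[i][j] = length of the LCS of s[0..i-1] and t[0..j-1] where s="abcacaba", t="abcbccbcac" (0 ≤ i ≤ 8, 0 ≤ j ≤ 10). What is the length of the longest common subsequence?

6

   ''  a  b  c  b  c  c  b  c  a  c
''  0  0  0  0  0  0  0  0  0  0  0
 a  0  1  1  1  1  1  1  1  1  1  1
 b  0  1  2  2  2  2  2  2  2  2  2
 c  0  1  2  3  3  3  3  3  3  3  3
 a  0  1  2  3  3  3  3  3  3  4  4
 c  0  1  2  3  3  4  4  4  4  4  5
 a  0  1  2  3  3  4  4  4  4  5  5
 b  0  1  2  3  4  4  4  5  5  5  5
 a  0  1  2  3  4  4  4  5  5  6  6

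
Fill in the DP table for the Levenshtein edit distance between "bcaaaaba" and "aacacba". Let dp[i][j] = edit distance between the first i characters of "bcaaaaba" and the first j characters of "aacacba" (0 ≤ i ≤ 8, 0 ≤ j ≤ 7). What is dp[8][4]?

   ''  a  a  c  a  c  b  a
''  0  1  2  3  4  5  6  7
 b  1  1  2  3  4  5  5  6
 c  2  2  2  2  3  4  5  6
 a  3  2  2  3  2  3  4  5
 a  4  3  2  3  3  3  4  4
 a  5  4  3  3  3  4  4  4
 a  6  5  4  4  3  4  5  4
 b  7  6  5  5  4  4  4  5
 a  8  7  6  6  5  5  5  4

5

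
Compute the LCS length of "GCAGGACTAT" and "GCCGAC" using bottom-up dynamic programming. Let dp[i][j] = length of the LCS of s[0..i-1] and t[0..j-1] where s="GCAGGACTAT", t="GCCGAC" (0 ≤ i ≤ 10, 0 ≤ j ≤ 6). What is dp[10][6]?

   ''  G  C  C  G  A  C
''  0  0  0  0  0  0  0
 G  0  1  1  1  1  1  1
 C  0  1  2  2  2  2  2
 A  0  1  2  2  2  3  3
 G  0  1  2  2  3  3  3
 G  0  1  2  2  3  3  3
 A  0  1  2  2  3  4  4
 C  0  1  2  3  3  4  5
 T  0  1  2  3  3  4  5
 A  0  1  2  3  3  4  5
 T  0  1  2  3  3  4  5

5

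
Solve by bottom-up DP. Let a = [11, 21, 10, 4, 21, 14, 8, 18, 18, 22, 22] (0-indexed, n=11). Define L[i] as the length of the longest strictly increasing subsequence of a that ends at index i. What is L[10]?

4

   i    0    1    2    3    4    5    6    7    8    9   10
a[i]   11   21   10    4   21   14    8   18   18   22   22
L[i]    1    2    1    1    2    2    2    3    3    4    4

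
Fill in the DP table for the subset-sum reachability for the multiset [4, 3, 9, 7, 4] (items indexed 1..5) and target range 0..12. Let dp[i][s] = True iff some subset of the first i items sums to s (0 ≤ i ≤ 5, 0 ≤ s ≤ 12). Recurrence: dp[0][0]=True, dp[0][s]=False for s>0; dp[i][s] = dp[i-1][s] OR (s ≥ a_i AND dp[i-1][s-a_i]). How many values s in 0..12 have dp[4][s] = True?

8

i\s   0   1   2   3   4   5   6   7   8   9  10  11  12
  0   T   F   F   F   F   F   F   F   F   F   F   F   F
  1   T   F   F   F   T   F   F   F   F   F   F   F   F
  2   T   F   F   T   T   F   F   T   F   F   F   F   F
  3   T   F   F   T   T   F   F   T   F   T   F   F   T
  4   T   F   F   T   T   F   F   T   F   T   T   T   T
  5   T   F   F   T   T   F   F   T   T   T   T   T   T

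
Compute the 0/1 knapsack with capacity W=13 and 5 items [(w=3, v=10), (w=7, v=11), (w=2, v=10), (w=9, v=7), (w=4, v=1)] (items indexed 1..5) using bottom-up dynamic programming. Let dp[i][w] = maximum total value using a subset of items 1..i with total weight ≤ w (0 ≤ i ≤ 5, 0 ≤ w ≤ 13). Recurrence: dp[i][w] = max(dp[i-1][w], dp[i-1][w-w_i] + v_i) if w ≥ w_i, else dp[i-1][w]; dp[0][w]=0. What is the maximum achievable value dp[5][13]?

i\w   0   1   2   3   4   5   6   7   8   9  10  11  12  13
  0   0   0   0   0   0   0   0   0   0   0   0   0   0   0
  1   0   0   0  10  10  10  10  10  10  10  10  10  10  10
  2   0   0   0  10  10  10  10  11  11  11  21  21  21  21
  3   0   0  10  10  10  20  20  20  20  21  21  21  31  31
  4   0   0  10  10  10  20  20  20  20  21  21  21  31  31
  5   0   0  10  10  10  20  20  20  20  21  21  21  31  31

31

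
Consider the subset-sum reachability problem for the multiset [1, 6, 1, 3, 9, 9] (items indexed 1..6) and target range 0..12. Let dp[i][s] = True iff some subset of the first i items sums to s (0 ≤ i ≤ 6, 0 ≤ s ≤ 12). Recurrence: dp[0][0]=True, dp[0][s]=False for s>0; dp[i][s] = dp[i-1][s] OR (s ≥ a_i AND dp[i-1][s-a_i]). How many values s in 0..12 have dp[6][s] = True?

i\s   0   1   2   3   4   5   6   7   8   9  10  11  12
  0   T   F   F   F   F   F   F   F   F   F   F   F   F
  1   T   T   F   F   F   F   F   F   F   F   F   F   F
  2   T   T   F   F   F   F   T   T   F   F   F   F   F
  3   T   T   T   F   F   F   T   T   T   F   F   F   F
  4   T   T   T   T   T   T   T   T   T   T   T   T   F
  5   T   T   T   T   T   T   T   T   T   T   T   T   T
  6   T   T   T   T   T   T   T   T   T   T   T   T   T

13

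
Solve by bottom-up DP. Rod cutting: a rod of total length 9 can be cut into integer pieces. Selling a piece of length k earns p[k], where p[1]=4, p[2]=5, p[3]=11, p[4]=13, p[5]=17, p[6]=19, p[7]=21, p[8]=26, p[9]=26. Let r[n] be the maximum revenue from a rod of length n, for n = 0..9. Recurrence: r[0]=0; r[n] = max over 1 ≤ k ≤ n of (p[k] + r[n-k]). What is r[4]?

   n    0    1    2    3    4    5    6    7    8    9
r[n]    0    4    8   12   16   20   24   28   32   36

16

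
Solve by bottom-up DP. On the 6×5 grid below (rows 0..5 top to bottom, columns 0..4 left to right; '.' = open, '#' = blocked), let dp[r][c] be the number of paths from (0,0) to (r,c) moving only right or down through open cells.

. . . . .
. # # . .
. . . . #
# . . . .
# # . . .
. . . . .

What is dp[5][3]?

r\c   0   1   2   3   4
  0   1   1   1   1   1
  1   1   0   0   1   2
  2   1   1   1   2   0
  3   0   1   2   4   4
  4   0   0   2   6  10
  5   0   0   2   8  18

8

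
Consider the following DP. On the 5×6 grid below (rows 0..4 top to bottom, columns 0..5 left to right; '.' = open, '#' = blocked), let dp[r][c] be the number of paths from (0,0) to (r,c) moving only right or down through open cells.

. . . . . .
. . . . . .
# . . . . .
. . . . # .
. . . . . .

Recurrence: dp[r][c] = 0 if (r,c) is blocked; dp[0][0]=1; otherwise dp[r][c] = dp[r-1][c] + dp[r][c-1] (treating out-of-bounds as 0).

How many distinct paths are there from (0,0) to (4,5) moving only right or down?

r\c   0   1   2   3   4   5
  0   1   1   1   1   1   1
  1   1   2   3   4   5   6
  2   0   2   5   9  14  20
  3   0   2   7  16   0  20
  4   0   2   9  25  25  45

45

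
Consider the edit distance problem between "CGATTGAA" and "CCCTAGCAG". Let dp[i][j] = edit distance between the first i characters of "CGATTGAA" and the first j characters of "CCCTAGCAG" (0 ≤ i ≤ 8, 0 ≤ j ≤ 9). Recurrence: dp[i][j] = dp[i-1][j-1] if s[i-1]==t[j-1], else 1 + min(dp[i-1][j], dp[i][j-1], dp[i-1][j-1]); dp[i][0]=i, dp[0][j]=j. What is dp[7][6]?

4

   ''  C  C  C  T  A  G  C  A  G
''  0  1  2  3  4  5  6  7  8  9
 C  1  0  1  2  3  4  5  6  7  8
 G  2  1  1  2  3  4  4  5  6  7
 A  3  2  2  2  3  3  4  5  5  6
 T  4  3  3  3  2  3  4  5  6  6
 T  5  4  4  4  3  3  4  5  6  7
 G  6  5  5  5  4  4  3  4  5  6
 A  7  6  6  6  5  4  4  4  4  5
 A  8  7  7  7  6  5  5  5  4  5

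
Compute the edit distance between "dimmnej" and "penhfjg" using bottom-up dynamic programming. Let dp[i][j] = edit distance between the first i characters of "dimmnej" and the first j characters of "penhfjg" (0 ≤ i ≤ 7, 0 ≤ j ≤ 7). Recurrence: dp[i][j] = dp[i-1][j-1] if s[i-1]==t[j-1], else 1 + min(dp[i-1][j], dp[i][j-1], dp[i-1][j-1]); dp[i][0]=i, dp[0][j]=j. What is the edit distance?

7

   ''  p  e  n  h  f  j  g
''  0  1  2  3  4  5  6  7
 d  1  1  2  3  4  5  6  7
 i  2  2  2  3  4  5  6  7
 m  3  3  3  3  4  5  6  7
 m  4  4  4  4  4  5  6  7
 n  5  5  5  4  5  5  6  7
 e  6  6  5  5  5  6  6  7
 j  7  7  6  6  6  6  6  7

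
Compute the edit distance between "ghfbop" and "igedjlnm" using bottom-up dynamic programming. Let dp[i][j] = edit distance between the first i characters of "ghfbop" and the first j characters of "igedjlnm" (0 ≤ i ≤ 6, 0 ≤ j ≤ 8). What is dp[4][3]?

   ''  i  g  e  d  j  l  n  m
''  0  1  2  3  4  5  6  7  8
 g  1  1  1  2  3  4  5  6  7
 h  2  2  2  2  3  4  5  6  7
 f  3  3  3  3  3  4  5  6  7
 b  4  4  4  4  4  4  5  6  7
 o  5  5  5  5  5  5  5  6  7
 p  6  6  6  6  6  6  6  6  7

4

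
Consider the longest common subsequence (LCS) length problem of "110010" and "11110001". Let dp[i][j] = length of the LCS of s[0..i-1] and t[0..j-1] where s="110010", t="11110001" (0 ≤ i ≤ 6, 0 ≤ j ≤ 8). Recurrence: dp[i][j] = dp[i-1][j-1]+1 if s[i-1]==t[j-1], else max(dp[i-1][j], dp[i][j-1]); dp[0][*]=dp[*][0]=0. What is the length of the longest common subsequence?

5

   ''  1  1  1  1  0  0  0  1
''  0  0  0  0  0  0  0  0  0
 1  0  1  1  1  1  1  1  1  1
 1  0  1  2  2  2  2  2  2  2
 0  0  1  2  2  2  3  3  3  3
 0  0  1  2  2  2  3  4  4  4
 1  0  1  2  3  3  3  4  4  5
 0  0  1  2  3  3  4  4  5  5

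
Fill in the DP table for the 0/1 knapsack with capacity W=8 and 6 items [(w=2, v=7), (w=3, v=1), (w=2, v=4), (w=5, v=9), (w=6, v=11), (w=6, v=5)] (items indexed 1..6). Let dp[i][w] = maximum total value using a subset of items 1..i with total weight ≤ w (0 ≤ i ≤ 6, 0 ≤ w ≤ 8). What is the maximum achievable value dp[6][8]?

18

i\w   0   1   2   3   4   5   6   7   8
  0   0   0   0   0   0   0   0   0   0
  1   0   0   7   7   7   7   7   7   7
  2   0   0   7   7   7   8   8   8   8
  3   0   0   7   7  11  11  11  12  12
  4   0   0   7   7  11  11  11  16  16
  5   0   0   7   7  11  11  11  16  18
  6   0   0   7   7  11  11  11  16  18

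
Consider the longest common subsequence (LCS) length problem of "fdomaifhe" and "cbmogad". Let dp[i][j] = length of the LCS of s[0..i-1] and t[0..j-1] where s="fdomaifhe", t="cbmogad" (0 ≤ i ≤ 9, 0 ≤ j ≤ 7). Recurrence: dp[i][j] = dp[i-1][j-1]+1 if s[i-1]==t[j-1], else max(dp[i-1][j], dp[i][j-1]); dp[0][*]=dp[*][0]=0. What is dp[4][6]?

1

   ''  c  b  m  o  g  a  d
''  0  0  0  0  0  0  0  0
 f  0  0  0  0  0  0  0  0
 d  0  0  0  0  0  0  0  1
 o  0  0  0  0  1  1  1  1
 m  0  0  0  1  1  1  1  1
 a  0  0  0  1  1  1  2  2
 i  0  0  0  1  1  1  2  2
 f  0  0  0  1  1  1  2  2
 h  0  0  0  1  1  1  2  2
 e  0  0  0  1  1  1  2  2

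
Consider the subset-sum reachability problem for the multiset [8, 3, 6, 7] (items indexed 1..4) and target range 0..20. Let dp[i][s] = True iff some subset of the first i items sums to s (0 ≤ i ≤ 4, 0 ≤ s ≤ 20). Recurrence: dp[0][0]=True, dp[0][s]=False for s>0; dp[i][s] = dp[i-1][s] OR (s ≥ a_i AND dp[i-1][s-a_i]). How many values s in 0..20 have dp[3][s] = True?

i\s   0   1   2   3   4   5   6   7   8   9  10  11  12  13  14  15  16  17  18  19  20
  0   T   F   F   F   F   F   F   F   F   F   F   F   F   F   F   F   F   F   F   F   F
  1   T   F   F   F   F   F   F   F   T   F   F   F   F   F   F   F   F   F   F   F   F
  2   T   F   F   T   F   F   F   F   T   F   F   T   F   F   F   F   F   F   F   F   F
  3   T   F   F   T   F   F   T   F   T   T   F   T   F   F   T   F   F   T   F   F   F
  4   T   F   F   T   F   F   T   T   T   T   T   T   F   T   T   T   T   T   T   F   F

8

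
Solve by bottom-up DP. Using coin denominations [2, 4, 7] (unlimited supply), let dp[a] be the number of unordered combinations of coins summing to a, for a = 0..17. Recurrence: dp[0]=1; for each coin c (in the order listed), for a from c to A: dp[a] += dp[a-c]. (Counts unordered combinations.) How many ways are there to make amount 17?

after  coin     0     1     2     3     4     5     6     7     8     9    10    11    12    13    14    15    16    17
          2     1     0     1     0     1     0     1     0     1     0     1     0     1     0     1     0     1     0
          4     1     0     1     0     2     0     2     0     3     0     3     0     4     0     4     0     5     0
          7     1     0     1     0     2     0     2     1     3     1     3     2     4     2     5     3     6     3

3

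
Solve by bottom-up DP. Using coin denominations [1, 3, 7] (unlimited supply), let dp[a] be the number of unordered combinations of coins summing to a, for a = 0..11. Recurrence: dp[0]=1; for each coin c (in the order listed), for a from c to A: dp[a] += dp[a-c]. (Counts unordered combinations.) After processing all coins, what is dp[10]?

after  coin     0     1     2     3     4     5     6     7     8     9    10    11
          1     1     1     1     1     1     1     1     1     1     1     1     1
          3     1     1     1     2     2     2     3     3     3     4     4     4
          7     1     1     1     2     2     2     3     4     4     5     6     6

6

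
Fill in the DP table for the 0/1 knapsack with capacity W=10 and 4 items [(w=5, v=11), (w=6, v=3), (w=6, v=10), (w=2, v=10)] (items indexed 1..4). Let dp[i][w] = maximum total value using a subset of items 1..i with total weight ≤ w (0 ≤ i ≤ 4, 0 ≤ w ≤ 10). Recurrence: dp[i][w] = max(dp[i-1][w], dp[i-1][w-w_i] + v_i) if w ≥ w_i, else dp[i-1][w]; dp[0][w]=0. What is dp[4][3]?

10

i\w   0   1   2   3   4   5   6   7   8   9  10
  0   0   0   0   0   0   0   0   0   0   0   0
  1   0   0   0   0   0  11  11  11  11  11  11
  2   0   0   0   0   0  11  11  11  11  11  11
  3   0   0   0   0   0  11  11  11  11  11  11
  4   0   0  10  10  10  11  11  21  21  21  21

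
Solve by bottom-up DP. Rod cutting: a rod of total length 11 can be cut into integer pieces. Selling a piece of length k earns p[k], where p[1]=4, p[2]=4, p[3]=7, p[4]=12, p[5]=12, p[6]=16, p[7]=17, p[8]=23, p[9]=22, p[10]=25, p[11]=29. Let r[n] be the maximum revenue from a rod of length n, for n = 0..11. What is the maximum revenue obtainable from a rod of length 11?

   n    0    1    2    3    4    5    6    7    8    9   10   11
r[n]    0    4    8   12   16   20   24   28   32   36   40   44

44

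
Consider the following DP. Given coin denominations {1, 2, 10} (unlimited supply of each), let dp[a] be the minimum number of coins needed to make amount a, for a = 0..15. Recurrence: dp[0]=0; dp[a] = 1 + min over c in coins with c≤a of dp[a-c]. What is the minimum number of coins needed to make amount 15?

4

 a  0  1  2  3  4  5  6  7  8  9 10 11 12 13 14 15
dp  0  1  1  2  2  3  3  4  4  5  1  2  2  3  3  4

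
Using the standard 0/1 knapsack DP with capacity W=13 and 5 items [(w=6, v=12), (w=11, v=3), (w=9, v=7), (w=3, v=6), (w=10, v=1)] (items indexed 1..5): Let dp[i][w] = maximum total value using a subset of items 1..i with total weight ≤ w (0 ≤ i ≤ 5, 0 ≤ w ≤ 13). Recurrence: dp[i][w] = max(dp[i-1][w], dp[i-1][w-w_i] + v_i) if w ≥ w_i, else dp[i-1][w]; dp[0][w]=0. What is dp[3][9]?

i\w   0   1   2   3   4   5   6   7   8   9  10  11  12  13
  0   0   0   0   0   0   0   0   0   0   0   0   0   0   0
  1   0   0   0   0   0   0  12  12  12  12  12  12  12  12
  2   0   0   0   0   0   0  12  12  12  12  12  12  12  12
  3   0   0   0   0   0   0  12  12  12  12  12  12  12  12
  4   0   0   0   6   6   6  12  12  12  18  18  18  18  18
  5   0   0   0   6   6   6  12  12  12  18  18  18  18  18

12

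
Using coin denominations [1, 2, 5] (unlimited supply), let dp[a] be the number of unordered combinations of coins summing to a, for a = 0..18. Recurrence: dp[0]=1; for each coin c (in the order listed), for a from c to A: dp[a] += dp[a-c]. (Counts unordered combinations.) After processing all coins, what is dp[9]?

after  coin     0     1     2     3     4     5     6     7     8     9    10    11    12    13    14    15    16    17    18
          1     1     1     1     1     1     1     1     1     1     1     1     1     1     1     1     1     1     1     1
          2     1     1     2     2     3     3     4     4     5     5     6     6     7     7     8     8     9     9    10
          5     1     1     2     2     3     4     5     6     7     8    10    11    13    14    16    18    20    22    24

8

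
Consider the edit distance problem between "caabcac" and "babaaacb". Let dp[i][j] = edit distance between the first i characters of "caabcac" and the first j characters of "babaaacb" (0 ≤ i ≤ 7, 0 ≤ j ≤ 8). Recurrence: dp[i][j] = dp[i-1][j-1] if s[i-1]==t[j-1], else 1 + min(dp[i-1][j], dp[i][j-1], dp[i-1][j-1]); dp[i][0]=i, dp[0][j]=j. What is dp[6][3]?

   ''  b  a  b  a  a  a  c  b
''  0  1  2  3  4  5  6  7  8
 c  1  1  2  3  4  5  6  6  7
 a  2  2  1  2  3  4  5  6  7
 a  3  3  2  2  2  3  4  5  6
 b  4  3  3  2  3  3  4  5  5
 c  5  4  4  3  3  4  4  4  5
 a  6  5  4  4  3  3  4  5  5
 c  7  6  5  5  4  4  4  4  5

4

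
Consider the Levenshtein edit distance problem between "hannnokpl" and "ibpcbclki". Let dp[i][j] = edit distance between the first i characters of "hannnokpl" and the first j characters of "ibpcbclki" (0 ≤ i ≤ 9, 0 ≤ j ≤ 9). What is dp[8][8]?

8

   ''  i  b  p  c  b  c  l  k  i
''  0  1  2  3  4  5  6  7  8  9
 h  1  1  2  3  4  5  6  7  8  9
 a  2  2  2  3  4  5  6  7  8  9
 n  3  3  3  3  4  5  6  7  8  9
 n  4  4  4  4  4  5  6  7  8  9
 n  5  5  5  5  5  5  6  7  8  9
 o  6  6  6  6  6  6  6  7  8  9
 k  7  7  7  7  7  7  7  7  7  8
 p  8  8  8  7  8  8  8  8  8  8
 l  9  9  9  8  8  9  9  8  9  9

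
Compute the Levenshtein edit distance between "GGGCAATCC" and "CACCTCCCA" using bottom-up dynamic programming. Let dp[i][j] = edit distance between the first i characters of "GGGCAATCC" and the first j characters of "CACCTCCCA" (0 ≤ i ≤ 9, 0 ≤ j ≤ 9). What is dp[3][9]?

   ''  C  A  C  C  T  C  C  C  A
''  0  1  2  3  4  5  6  7  8  9
 G  1  1  2  3  4  5  6  7  8  9
 G  2  2  2  3  4  5  6  7  8  9
 G  3  3  3  3  4  5  6  7  8  9
 C  4  3  4  3  3  4  5  6  7  8
 A  5  4  3  4  4  4  5  6  7  7
 A  6  5  4  4  5  5  5  6  7  7
 T  7  6  5  5  5  5  6  6  7  8
 C  8  7  6  5  5  6  5  6  6  7
 C  9  8  7  6  5  6  6  5  6  7

9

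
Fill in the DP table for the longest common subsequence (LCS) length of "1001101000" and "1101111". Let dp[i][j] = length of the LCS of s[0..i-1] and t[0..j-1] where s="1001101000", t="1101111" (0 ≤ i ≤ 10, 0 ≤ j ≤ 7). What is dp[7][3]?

3

   ''  1  1  0  1  1  1  1
''  0  0  0  0  0  0  0  0
 1  0  1  1  1  1  1  1  1
 0  0  1  1  2  2  2  2  2
 0  0  1  1  2  2  2  2  2
 1  0  1  2  2  3  3  3  3
 1  0  1  2  2  3  4  4  4
 0  0  1  2  3  3  4  4  4
 1  0  1  2  3  4  4  5  5
 0  0  1  2  3  4  4  5  5
 0  0  1  2  3  4  4  5  5
 0  0  1  2  3  4  4  5  5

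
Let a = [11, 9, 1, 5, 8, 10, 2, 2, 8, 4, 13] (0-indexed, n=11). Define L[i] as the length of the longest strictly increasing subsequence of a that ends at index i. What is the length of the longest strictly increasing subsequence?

   i    0    1    2    3    4    5    6    7    8    9   10
a[i]   11    9    1    5    8   10    2    2    8    4   13
L[i]    1    1    1    2    3    4    2    2    3    3    5

5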